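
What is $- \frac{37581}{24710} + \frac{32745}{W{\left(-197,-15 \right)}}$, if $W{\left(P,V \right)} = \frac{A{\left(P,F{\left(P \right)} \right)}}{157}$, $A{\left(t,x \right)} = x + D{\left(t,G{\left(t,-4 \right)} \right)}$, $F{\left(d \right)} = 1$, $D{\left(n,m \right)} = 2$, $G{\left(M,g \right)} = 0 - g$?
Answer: $\frac{42344377469}{24710} \approx 1.7137 \cdot 10^{6}$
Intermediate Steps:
$G{\left(M,g \right)} = - g$
$A{\left(t,x \right)} = 2 + x$ ($A{\left(t,x \right)} = x + 2 = 2 + x$)
$W{\left(P,V \right)} = \frac{3}{157}$ ($W{\left(P,V \right)} = \frac{2 + 1}{157} = 3 \cdot \frac{1}{157} = \frac{3}{157}$)
$- \frac{37581}{24710} + \frac{32745}{W{\left(-197,-15 \right)}} = - \frac{37581}{24710} + \frac{32745}{\frac{3}{157}} = \left(-37581\right) \frac{1}{24710} + 32745 \cdot \frac{157}{3} = - \frac{37581}{24710} + 1713655 = \frac{42344377469}{24710}$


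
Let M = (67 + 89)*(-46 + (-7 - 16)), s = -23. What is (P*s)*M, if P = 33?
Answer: 8169876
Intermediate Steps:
M = -10764 (M = 156*(-46 - 23) = 156*(-69) = -10764)
(P*s)*M = (33*(-23))*(-10764) = -759*(-10764) = 8169876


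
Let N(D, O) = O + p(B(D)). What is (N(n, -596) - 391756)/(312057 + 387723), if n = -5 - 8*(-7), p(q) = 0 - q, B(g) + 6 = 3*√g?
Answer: -65391/116630 - √51/233260 ≈ -0.56070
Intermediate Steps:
B(g) = -6 + 3*√g
p(q) = -q
n = 51 (n = -5 + 56 = 51)
N(D, O) = 6 + O - 3*√D (N(D, O) = O - (-6 + 3*√D) = O + (6 - 3*√D) = 6 + O - 3*√D)
(N(n, -596) - 391756)/(312057 + 387723) = ((6 - 596 - 3*√51) - 391756)/(312057 + 387723) = ((-590 - 3*√51) - 391756)/699780 = (-392346 - 3*√51)*(1/699780) = -65391/116630 - √51/233260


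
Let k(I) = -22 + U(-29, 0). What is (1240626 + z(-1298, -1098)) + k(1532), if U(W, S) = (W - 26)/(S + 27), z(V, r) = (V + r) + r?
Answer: 33401915/27 ≈ 1.2371e+6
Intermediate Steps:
z(V, r) = V + 2*r
U(W, S) = (-26 + W)/(27 + S)
k(I) = -649/27 (k(I) = -22 + (-26 - 29)/(27 + 0) = -22 - 55/27 = -649/27)
(1240626 + z(-1298, -1098)) + k(1532) = (1240626 + (-1298 + 2*(-1098))) - 649/27 = (1240626 + (-1298 - 2196)) - 649/27 = (1240626 - 3494) - 649/27 = 1237132 - 649/27 = 33401915/27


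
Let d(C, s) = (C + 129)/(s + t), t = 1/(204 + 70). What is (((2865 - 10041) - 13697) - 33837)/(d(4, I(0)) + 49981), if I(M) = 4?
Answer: -60016870/54865599 ≈ -1.0939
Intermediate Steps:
t = 1/274 ≈ 0.0036496
d(C, s) = (129 + C)/(1/274 + s) (d(C, s) = (C + 129)/(s + 1/274) = (129 + C)/(1/274 + s))
(((2865 - 10041) - 13697) - 33837)/(d(4, I(0)) + 49981) = (((2865 - 10041) - 13697) - 33837)/(274*(129 + 4)/(1 + 274*4) + 49981) = ((-7176 - 13697) - 33837)/(274*133/(1 + 1096) + 49981) = (-20873 - 33837)/(274*133/1097 + 49981) = -54710/(274*(1/1097)*133 + 49981) = -54710/(36442/1097 + 49981) = -54710/54865599/1097 = -54710*1097/54865599 = -60016870/54865599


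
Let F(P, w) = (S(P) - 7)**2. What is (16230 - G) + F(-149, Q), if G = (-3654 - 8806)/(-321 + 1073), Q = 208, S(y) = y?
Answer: 7629523/188 ≈ 40583.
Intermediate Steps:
F(P, w) = (-7 + P)**2 (F(P, w) = (P - 7)**2 = (-7 + P)**2)
G = -3115/188 (G = -12460/752 = -12460*1/752 = -3115/188 ≈ -16.569)
(16230 - G) + F(-149, Q) = (16230 - 1*(-3115/188)) + (-7 - 149)**2 = (16230 + 3115/188) + (-156)**2 = 3054355/188 + 24336 = 7629523/188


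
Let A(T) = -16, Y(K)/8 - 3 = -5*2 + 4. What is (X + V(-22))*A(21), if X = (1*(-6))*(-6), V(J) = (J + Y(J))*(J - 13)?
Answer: -26336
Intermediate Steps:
Y(K) = -24 (Y(K) = 24 + 8*(-5*2 + 4) = 24 + 8*(-10 + 4) = 24 + 8*(-6) = 24 - 48 = -24)
V(J) = (-24 + J)*(-13 + J) (V(J) = (J - 24)*(J - 13) = (-24 + J)*(-13 + J))
X = 36 (X = -6*(-6) = 36)
(X + V(-22))*A(21) = (36 + (312 + (-22)**2 - 37*(-22)))*(-16) = (36 + (312 + 484 + 814))*(-16) = (36 + 1610)*(-16) = 1646*(-16) = -26336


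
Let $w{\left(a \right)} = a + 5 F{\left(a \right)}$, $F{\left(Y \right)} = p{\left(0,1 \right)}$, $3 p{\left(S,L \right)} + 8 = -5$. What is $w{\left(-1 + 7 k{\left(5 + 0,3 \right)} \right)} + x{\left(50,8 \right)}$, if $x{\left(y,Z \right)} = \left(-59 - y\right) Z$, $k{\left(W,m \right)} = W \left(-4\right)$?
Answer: $- \frac{3104}{3} \approx -1034.7$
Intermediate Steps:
$p{\left(S,L \right)} = - \frac{13}{3}$ ($p{\left(S,L \right)} = - \frac{8}{3} + \frac{1}{3} \left(-5\right) = - \frac{8}{3} - \frac{5}{3} = - \frac{13}{3}$)
$k{\left(W,m \right)} = - 4 W$
$F{\left(Y \right)} = - \frac{13}{3}$
$w{\left(a \right)} = - \frac{65}{3} + a$ ($w{\left(a \right)} = a + 5 \left(- \frac{13}{3}\right) = a - \frac{65}{3} = - \frac{65}{3} + a$)
$x{\left(y,Z \right)} = Z \left(-59 - y\right)$
$w{\left(-1 + 7 k{\left(5 + 0,3 \right)} \right)} + x{\left(50,8 \right)} = \left(- \frac{65}{3} + \left(-1 + 7 \left(- 4 \left(5 + 0\right)\right)\right)\right) - 8 \left(59 + 50\right) = \left(- \frac{65}{3} + \left(-1 + 7 \left(\left(-4\right) 5\right)\right)\right) - 8 \cdot 109 = \left(- \frac{65}{3} + \left(-1 + 7 \left(-20\right)\right)\right) - 872 = \left(- \frac{65}{3} - 141\right) - 872 = - \frac{488}{3} - 872 = - \frac{3104}{3}$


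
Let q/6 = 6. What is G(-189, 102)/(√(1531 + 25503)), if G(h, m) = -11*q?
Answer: -198*√27034/13517 ≈ -2.4085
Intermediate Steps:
q = 36 (q = 6*6 = 36)
G(h, m) = -396 (G(h, m) = -11*36 = -396)
G(-189, 102)/(√(1531 + 25503)) = -396/√(1531 + 25503) = -396*√27034/27034 = -198*√27034/13517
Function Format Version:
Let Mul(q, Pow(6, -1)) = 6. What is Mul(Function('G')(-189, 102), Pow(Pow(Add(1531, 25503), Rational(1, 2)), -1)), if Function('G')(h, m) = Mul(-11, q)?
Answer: Mul(Rational(-198, 13517), Pow(27034, Rational(1, 2))) ≈ -2.4085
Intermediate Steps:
q = 36 (q = Mul(6, 6) = 36)
Function('G')(h, m) = -396 (Function('G')(h, m) = Mul(-11, 36) = -396)
Mul(Function('G')(-189, 102), Pow(Pow(Add(1531, 25503), Rational(1, 2)), -1)) = Mul(-396, Pow(Pow(Add(1531, 25503), Rational(1, 2)), -1)) = Mul(-396, Pow(Pow(27034, Rational(1, 2)), -1)) = Mul(-396, Mul(Rational(1, 27034), Pow(27034, Rational(1, 2)))) = Mul(Rational(-198, 13517), Pow(27034, Rational(1, 2)))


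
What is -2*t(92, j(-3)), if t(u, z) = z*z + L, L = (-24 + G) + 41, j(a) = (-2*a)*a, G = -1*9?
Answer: -664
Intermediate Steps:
G = -9
j(a) = -2*a²
L = 8 (L = (-24 - 9) + 41 = -33 + 41 = 8)
t(u, z) = 8 + z² (t(u, z) = z*z + 8 = z² + 8 = 8 + z²)
-2*t(92, j(-3)) = -2*(8 + (-2*(-3)²)²) = -2*(8 + (-2*9)²) = -2*(8 + (-18)²) = -2*(8 + 324) = -2*332 = -664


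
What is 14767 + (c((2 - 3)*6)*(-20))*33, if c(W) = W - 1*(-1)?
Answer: 18067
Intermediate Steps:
c(W) = 1 + W (c(W) = W + 1 = 1 + W)
14767 + (c((2 - 3)*6)*(-20))*33 = 14767 + ((1 + (2 - 3)*6)*(-20))*33 = 14767 + ((1 - 1*6)*(-20))*33 = 14767 + ((1 - 6)*(-20))*33 = 14767 - 5*(-20)*33 = 14767 + 100*33 = 14767 + 3300 = 18067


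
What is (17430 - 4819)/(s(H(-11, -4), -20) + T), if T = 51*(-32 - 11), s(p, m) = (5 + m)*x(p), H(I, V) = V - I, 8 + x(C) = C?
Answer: -12611/2178 ≈ -5.7902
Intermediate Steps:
x(C) = -8 + C
s(p, m) = (-8 + p)*(5 + m) (s(p, m) = (5 + m)*(-8 + p) = (-8 + p)*(5 + m))
T = -2193 (T = 51*(-43) = -2193)
(17430 - 4819)/(s(H(-11, -4), -20) + T) = (17430 - 4819)/((-8 + (-4 - 1*(-11)))*(5 - 20) - 2193) = 12611/((-8 + (-4 + 11))*(-15) - 2193) = 12611/((-8 + 7)*(-15) - 2193) = 12611/(-1*(-15) - 2193) = 12611/(15 - 2193) = 12611/(-2178) = 12611*(-1/2178) = -12611/2178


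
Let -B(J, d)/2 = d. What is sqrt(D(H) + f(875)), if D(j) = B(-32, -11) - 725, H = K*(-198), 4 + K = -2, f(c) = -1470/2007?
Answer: I*sqrt(314963193)/669 ≈ 26.528*I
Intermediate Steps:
f(c) = -490/669 (f(c) = -1470*1/2007 = -490/669)
K = -6 (K = -4 - 2 = -6)
B(J, d) = -2*d
H = 1188 (H = -6*(-198) = 1188)
D(j) = -703 (D(j) = -2*(-11) - 725 = 22 - 725 = -703)
sqrt(D(H) + f(875)) = sqrt(-703 - 490/669) = sqrt(-470797/669) = I*sqrt(314963193)/669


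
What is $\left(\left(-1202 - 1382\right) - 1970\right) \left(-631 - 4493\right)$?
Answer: $23334696$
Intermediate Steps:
$\left(\left(-1202 - 1382\right) - 1970\right) \left(-631 - 4493\right) = \left(-2584 - 1970\right) \left(-5124\right) = \left(-4554\right) \left(-5124\right) = 23334696$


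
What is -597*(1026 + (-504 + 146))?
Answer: -398796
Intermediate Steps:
-597*(1026 + (-504 + 146)) = -597*(1026 - 358) = -597*668 = -398796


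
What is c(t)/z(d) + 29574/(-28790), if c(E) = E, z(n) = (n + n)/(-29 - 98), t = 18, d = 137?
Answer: -18479304/1972115 ≈ -9.3703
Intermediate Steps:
z(n) = -2*n/127 (z(n) = (2*n)/(-127) = (2*n)*(-1/127) = -2*n/127)
c(t)/z(d) + 29574/(-28790) = 18/((-2/127*137)) + 29574/(-28790) = 18/(-274/127) + 29574*(-1/28790) = 18*(-127/274) - 14787/14395 = -1143/137 - 14787/14395 = -18479304/1972115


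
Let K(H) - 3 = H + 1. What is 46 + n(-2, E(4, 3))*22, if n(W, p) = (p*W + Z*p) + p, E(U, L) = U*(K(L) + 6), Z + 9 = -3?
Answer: -14826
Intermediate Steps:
Z = -12 (Z = -9 - 3 = -12)
K(H) = 4 + H (K(H) = 3 + (H + 1) = 3 + (1 + H) = 4 + H)
E(U, L) = U*(10 + L) (E(U, L) = U*((4 + L) + 6) = U*(10 + L))
n(W, p) = -11*p + W*p (n(W, p) = (p*W - 12*p) + p = (W*p - 12*p) + p = (-12*p + W*p) + p = -11*p + W*p)
46 + n(-2, E(4, 3))*22 = 46 + ((4*(10 + 3))*(-11 - 2))*22 = 46 + ((4*13)*(-13))*22 = 46 + (52*(-13))*22 = 46 - 676*22 = 46 - 14872 = -14826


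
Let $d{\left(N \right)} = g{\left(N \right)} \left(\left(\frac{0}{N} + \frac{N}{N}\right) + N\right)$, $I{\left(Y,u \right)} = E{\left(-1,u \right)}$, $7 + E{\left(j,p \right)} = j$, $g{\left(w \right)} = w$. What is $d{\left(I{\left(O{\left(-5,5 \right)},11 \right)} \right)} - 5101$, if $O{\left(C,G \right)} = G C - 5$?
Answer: $-5045$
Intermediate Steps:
$O{\left(C,G \right)} = -5 + C G$ ($O{\left(C,G \right)} = C G - 5 = -5 + C G$)
$E{\left(j,p \right)} = -7 + j$
$I{\left(Y,u \right)} = -8$ ($I{\left(Y,u \right)} = -7 - 1 = -8$)
$d{\left(N \right)} = N \left(1 + N\right)$ ($d{\left(N \right)} = N \left(\left(\frac{0}{N} + \frac{N}{N}\right) + N\right) = N \left(\left(0 + 1\right) + N\right) = N \left(1 + N\right)$)
$d{\left(I{\left(O{\left(-5,5 \right)},11 \right)} \right)} - 5101 = - 8 \left(1 - 8\right) - 5101 = \left(-8\right) \left(-7\right) - 5101 = 56 - 5101 = -5045$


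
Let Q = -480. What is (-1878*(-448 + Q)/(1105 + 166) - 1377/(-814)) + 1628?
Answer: 3104695375/1034594 ≈ 3000.9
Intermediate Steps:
(-1878*(-448 + Q)/(1105 + 166) - 1377/(-814)) + 1628 = (-1878*(-448 - 480)/(1105 + 166) - 1377/(-814)) + 1628 = (-1878/(1271/(-928)) - 1377*(-1/814)) + 1628 = (-1878/(1271*(-1/928)) + 1377/814) + 1628 = (-1878/(-1271/928) + 1377/814) + 1628 = (-1878*(-928/1271) + 1377/814) + 1628 = (1742784/1271 + 1377/814) + 1628 = 1420376343/1034594 + 1628 = 3104695375/1034594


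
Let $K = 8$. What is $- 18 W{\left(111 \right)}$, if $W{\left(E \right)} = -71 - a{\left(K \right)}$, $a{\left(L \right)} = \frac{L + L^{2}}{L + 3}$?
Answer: $\frac{15354}{11} \approx 1395.8$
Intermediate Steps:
$a{\left(L \right)} = \frac{L + L^{2}}{3 + L}$
$W{\left(E \right)} = - \frac{853}{11}$ ($W{\left(E \right)} = -71 - \frac{8 \left(1 + 8\right)}{3 + 8} = -71 - 8 \cdot \frac{1}{11} \cdot 9 = -71 - \frac{72}{11} = - \frac{853}{11}$)
$- 18 W{\left(111 \right)} = \left(-18\right) \left(- \frac{853}{11}\right) = \frac{15354}{11}$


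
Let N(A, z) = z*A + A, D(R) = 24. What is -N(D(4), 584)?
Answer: -14040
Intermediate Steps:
N(A, z) = A + A*z (N(A, z) = A*z + A = A + A*z)
-N(D(4), 584) = -24*(1 + 584) = -24*585 = -1*14040 = -14040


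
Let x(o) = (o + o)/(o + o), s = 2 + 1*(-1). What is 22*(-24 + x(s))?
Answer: -506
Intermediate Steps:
s = 1 (s = 2 - 1 = 1)
x(o) = 1 (x(o) = (2*o)/((2*o)) = (2*o)*(1/(2*o)) = 1)
22*(-24 + x(s)) = 22*(-24 + 1) = 22*(-23) = -506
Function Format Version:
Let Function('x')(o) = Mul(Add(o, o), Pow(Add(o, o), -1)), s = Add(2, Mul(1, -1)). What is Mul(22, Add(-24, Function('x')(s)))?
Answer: -506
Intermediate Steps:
s = 1 (s = Add(2, -1) = 1)
Function('x')(o) = 1 (Function('x')(o) = Mul(Mul(2, o), Pow(Mul(2, o), -1)) = Mul(Mul(2, o), Mul(Rational(1, 2), Pow(o, -1))) = 1)
Mul(22, Add(-24, Function('x')(s))) = Mul(22, Add(-24, 1)) = Mul(22, -23) = -506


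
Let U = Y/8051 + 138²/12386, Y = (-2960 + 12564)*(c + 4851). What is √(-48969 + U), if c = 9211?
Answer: I*√80031847540450133383/49859843 ≈ 179.42*I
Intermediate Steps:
Y = 135051448 (Y = (-2960 + 12564)*(9211 + 4851) = 9604*14062 = 135051448)
U = 836450279086/49859843 (U = 135051448/8051 + 138²/12386 = 135051448*(1/8051) + 19044*(1/12386) = 135051448/8051 + 9522/6193 = 836450279086/49859843 ≈ 16776.)
√(-48969 + U) = √(-48969 + 836450279086/49859843) = √(-1605136372781/49859843) = I*√80031847540450133383/49859843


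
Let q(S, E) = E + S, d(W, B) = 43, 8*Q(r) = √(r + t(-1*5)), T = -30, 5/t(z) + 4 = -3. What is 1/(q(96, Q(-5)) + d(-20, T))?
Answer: 7784/1081981 - 2*I*√70/1081981 ≈ 0.0071942 - 1.5465e-5*I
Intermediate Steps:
t(z) = -5/7 (t(z) = 5/(-4 - 3) = 5/(-7) = 5*(-⅐) = -5/7)
Q(r) = √(-5/7 + r)/8 (Q(r) = √(r - 5/7)/8 = √(-5/7 + r)/8)
1/(q(96, Q(-5)) + d(-20, T)) = 1/((√(-35 + 49*(-5))/56 + 96) + 43) = 1/((√(-35 - 245)/56 + 96) + 43) = 1/((√(-280)/56 + 96) + 43) = 1/(((2*I*√70)/56 + 96) + 43) = 1/((I*√70/28 + 96) + 43) = 1/((96 + I*√70/28) + 43) = 1/(139 + I*√70/28)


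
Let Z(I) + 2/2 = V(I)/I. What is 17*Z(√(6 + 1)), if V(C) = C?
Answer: 0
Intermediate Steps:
Z(I) = 0 (Z(I) = -1 + I/I = -1 + 1 = 0)
17*Z(√(6 + 1)) = 17*0 = 0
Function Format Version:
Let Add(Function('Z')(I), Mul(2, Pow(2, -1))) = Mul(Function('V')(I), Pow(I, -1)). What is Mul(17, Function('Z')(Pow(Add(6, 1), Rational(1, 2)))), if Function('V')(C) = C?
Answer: 0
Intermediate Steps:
Function('Z')(I) = 0 (Function('Z')(I) = Add(-1, Mul(I, Pow(I, -1))) = Add(-1, 1) = 0)
Mul(17, Function('Z')(Pow(Add(6, 1), Rational(1, 2)))) = Mul(17, 0) = 0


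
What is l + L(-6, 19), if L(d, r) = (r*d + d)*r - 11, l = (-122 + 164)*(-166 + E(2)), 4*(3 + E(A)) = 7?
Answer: -18631/2 ≈ -9315.5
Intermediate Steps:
E(A) = -5/4 (E(A) = -3 + (¼)*7 = -3 + 7/4 = -5/4)
l = -14049/2 (l = (-122 + 164)*(-166 - 5/4) = 42*(-669/4) = -14049/2 ≈ -7024.5)
L(d, r) = -11 + r*(d + d*r) (L(d, r) = (d*r + d)*r - 11 = (d + d*r)*r - 11 = r*(d + d*r) - 11 = -11 + r*(d + d*r))
l + L(-6, 19) = -14049/2 + (-11 - 6*19 - 6*19²) = -14049/2 + (-11 - 114 - 6*361) = -14049/2 + (-11 - 114 - 2166) = -14049/2 - 2291 = -18631/2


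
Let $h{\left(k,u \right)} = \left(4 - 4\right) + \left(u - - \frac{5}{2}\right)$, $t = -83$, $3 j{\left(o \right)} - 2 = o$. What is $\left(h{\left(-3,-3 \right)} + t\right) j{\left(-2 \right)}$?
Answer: $0$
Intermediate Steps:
$j{\left(o \right)} = \frac{2}{3} + \frac{o}{3}$
$h{\left(k,u \right)} = \frac{5}{2} + u$ ($h{\left(k,u \right)} = 0 + \left(u - \left(-5\right) \frac{1}{2}\right) = 0 + \left(u - - \frac{5}{2}\right) = 0 + \left(u + \frac{5}{2}\right) = 0 + \left(\frac{5}{2} + u\right) = \frac{5}{2} + u$)
$\left(h{\left(-3,-3 \right)} + t\right) j{\left(-2 \right)} = \left(\left(\frac{5}{2} - 3\right) - 83\right) \left(\frac{2}{3} + \frac{1}{3} \left(-2\right)\right) = \left(- \frac{1}{2} - 83\right) \left(\frac{2}{3} - \frac{2}{3}\right) = \left(- \frac{167}{2}\right) 0 = 0$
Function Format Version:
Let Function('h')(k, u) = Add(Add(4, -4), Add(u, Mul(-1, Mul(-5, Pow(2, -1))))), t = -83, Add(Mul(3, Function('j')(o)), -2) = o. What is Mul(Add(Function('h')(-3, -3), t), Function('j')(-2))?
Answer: 0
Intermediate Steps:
Function('j')(o) = Add(Rational(2, 3), Mul(Rational(1, 3), o))
Function('h')(k, u) = Add(Rational(5, 2), u) (Function('h')(k, u) = Add(0, Add(u, Mul(-1, Mul(-5, Rational(1, 2))))) = Add(0, Add(u, Mul(-1, Rational(-5, 2)))) = Add(0, Add(u, Rational(5, 2))) = Add(0, Add(Rational(5, 2), u)) = Add(Rational(5, 2), u))
Mul(Add(Function('h')(-3, -3), t), Function('j')(-2)) = Mul(Add(Add(Rational(5, 2), -3), -83), Add(Rational(2, 3), Mul(Rational(1, 3), -2))) = Mul(Add(Rational(-1, 2), -83), Add(Rational(2, 3), Rational(-2, 3))) = Mul(Rational(-167, 2), 0) = 0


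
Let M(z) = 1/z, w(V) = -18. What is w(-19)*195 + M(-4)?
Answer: -14041/4 ≈ -3510.3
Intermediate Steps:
w(-19)*195 + M(-4) = -18*195 + 1/(-4) = -3510 - 1/4 = -14041/4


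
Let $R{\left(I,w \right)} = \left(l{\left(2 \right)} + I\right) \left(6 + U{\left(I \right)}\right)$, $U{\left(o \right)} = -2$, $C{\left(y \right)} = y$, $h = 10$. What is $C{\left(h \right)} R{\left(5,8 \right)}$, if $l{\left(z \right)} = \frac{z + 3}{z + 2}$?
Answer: $250$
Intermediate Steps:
$l{\left(z \right)} = \frac{3 + z}{2 + z}$
$R{\left(I,w \right)} = 5 + 4 I$ ($R{\left(I,w \right)} = \left(\frac{3 + 2}{2 + 2} + I\right) \left(6 - 2\right) = \left(\frac{1}{4} \cdot 5 + I\right) 4 = \left(\frac{5}{4} + I\right) 4 = 5 + 4 I$)
$C{\left(h \right)} R{\left(5,8 \right)} = 10 \left(5 + 4 \cdot 5\right) = 10 \left(5 + 20\right) = 10 \cdot 25 = 250$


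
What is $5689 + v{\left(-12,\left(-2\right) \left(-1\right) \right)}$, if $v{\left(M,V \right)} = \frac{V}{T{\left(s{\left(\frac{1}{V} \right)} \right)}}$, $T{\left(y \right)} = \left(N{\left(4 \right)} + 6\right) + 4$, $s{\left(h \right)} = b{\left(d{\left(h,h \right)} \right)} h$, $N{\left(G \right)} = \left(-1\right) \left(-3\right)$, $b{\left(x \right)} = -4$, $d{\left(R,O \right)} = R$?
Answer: $\frac{73959}{13} \approx 5689.2$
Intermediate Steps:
$N{\left(G \right)} = 3$
$s{\left(h \right)} = - 4 h$
$T{\left(y \right)} = 13$ ($T{\left(y \right)} = \left(3 + 6\right) + 4 = 9 + 4 = 13$)
$v{\left(M,V \right)} = \frac{V}{13}$
$5689 + v{\left(-12,\left(-2\right) \left(-1\right) \right)} = 5689 + \frac{\left(-2\right) \left(-1\right)}{13} = 5689 + \frac{1}{13} \cdot 2 = 5689 + \frac{2}{13} = \frac{73959}{13}$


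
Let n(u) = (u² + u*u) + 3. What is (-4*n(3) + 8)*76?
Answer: -5776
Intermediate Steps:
n(u) = 3 + 2*u² (n(u) = (u² + u²) + 3 = 2*u² + 3 = 3 + 2*u²)
(-4*n(3) + 8)*76 = (-4*(3 + 2*3²) + 8)*76 = (-4*(3 + 2*9) + 8)*76 = (-4*(3 + 18) + 8)*76 = (-4*21 + 8)*76 = (-84 + 8)*76 = -76*76 = -5776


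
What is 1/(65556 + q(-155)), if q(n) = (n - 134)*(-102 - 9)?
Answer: 1/97635 ≈ 1.0242e-5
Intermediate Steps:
q(n) = 14874 - 111*n (q(n) = (-134 + n)*(-111) = 14874 - 111*n)
1/(65556 + q(-155)) = 1/(65556 + (14874 - 111*(-155))) = 1/(65556 + (14874 + 17205)) = 1/(65556 + 32079) = 1/97635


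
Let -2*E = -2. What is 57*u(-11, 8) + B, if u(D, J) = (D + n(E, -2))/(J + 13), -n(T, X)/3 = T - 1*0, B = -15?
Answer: -53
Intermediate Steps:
E = 1 (E = -½*(-2) = 1)
n(T, X) = -3*T (n(T, X) = -3*(T - 1*0) = -3*(T + 0) = -3*T)
u(D, J) = (-3 + D)/(13 + J) (u(D, J) = (D - 3*1)/(J + 13) = (D - 3)/(13 + J) = (-3 + D)/(13 + J))
57*u(-11, 8) + B = 57*((-3 - 11)/(13 + 8)) - 15 = 57*(-14/21) - 15 = 57*((1/21)*(-14)) - 15 = 57*(-⅔) - 15 = -38 - 15 = -53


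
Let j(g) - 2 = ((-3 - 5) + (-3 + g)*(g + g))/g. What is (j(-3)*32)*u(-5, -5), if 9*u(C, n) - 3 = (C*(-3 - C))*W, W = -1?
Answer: -9152/27 ≈ -338.96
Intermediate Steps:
u(C, n) = ⅓ - C*(-3 - C)/9 (u(C, n) = ⅓ + ((C*(-3 - C))*(-1))/9 = ⅓ + (-C*(-3 - C))/9 = ⅓ - C*(-3 - C)/9)
j(g) = 2 + (-8 + 2*g*(-3 + g))/g (j(g) = 2 + ((-3 - 5) + (-3 + g)*(g + g))/g = 2 + (-8 + (-3 + g)*(2*g))/g = 2 + (-8 + 2*g*(-3 + g))/g)
(j(-3)*32)*u(-5, -5) = ((-4 - 8/(-3) + 2*(-3))*32)*(⅓ + (⅓)*(-5) + (⅑)*(-5)²) = ((-4 - 8*(-⅓) - 6)*32)*(⅓ - 5/3 + (⅑)*25) = ((-4 + 8/3 - 6)*32)*(⅓ - 5/3 + 25/9) = -22/3*32*(13/9) = -704/3*13/9 = -9152/27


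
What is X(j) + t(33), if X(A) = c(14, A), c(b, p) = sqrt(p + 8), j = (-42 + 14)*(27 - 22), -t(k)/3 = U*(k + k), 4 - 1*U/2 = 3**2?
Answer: 1980 + 2*I*sqrt(33) ≈ 1980.0 + 11.489*I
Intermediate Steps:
U = -10 (U = 8 - 2*3**2 = 8 - 2*9 = 8 - 18 = -10)
t(k) = 60*k (t(k) = -(-30)*(k + k) = -(-30)*2*k = -(-60)*k = 60*k)
j = -140 (j = -28*5 = -140)
c(b, p) = sqrt(8 + p)
X(A) = sqrt(8 + A)
X(j) + t(33) = sqrt(8 - 140) + 60*33 = sqrt(-132) + 1980 = 2*I*sqrt(33) + 1980 = 1980 + 2*I*sqrt(33)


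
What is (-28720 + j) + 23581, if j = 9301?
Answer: 4162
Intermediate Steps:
(-28720 + j) + 23581 = (-28720 + 9301) + 23581 = -19419 + 23581 = 4162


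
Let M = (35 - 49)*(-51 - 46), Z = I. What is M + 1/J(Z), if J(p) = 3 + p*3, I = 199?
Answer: 814801/600 ≈ 1358.0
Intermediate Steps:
Z = 199
J(p) = 3 + 3*p
M = 1358 (M = -14*(-97) = 1358)
M + 1/J(Z) = 1358 + 1/(3 + 3*199) = 1358 + 1/(3 + 597) = 1358 + 1/600 = 814801/600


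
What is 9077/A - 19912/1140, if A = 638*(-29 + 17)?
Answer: -8207/440 ≈ -18.652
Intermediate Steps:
A = -7656 (A = 638*(-12) = -7656)
9077/A - 19912/1140 = 9077/(-7656) - 19912/1140 = 9077*(-1/7656) - 19912*1/1140 = -313/264 - 262/15 = -8207/440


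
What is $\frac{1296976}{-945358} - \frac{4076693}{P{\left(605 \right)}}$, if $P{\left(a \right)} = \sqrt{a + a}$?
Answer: $- \frac{648488}{472679} - \frac{4076693 \sqrt{10}}{110} \approx -1.172 \cdot 10^{5}$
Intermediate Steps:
$P{\left(a \right)} = \sqrt{2} \sqrt{a}$ ($P{\left(a \right)} = \sqrt{2 a} = \sqrt{2} \sqrt{a}$)
$\frac{1296976}{-945358} - \frac{4076693}{P{\left(605 \right)}} = \frac{1296976}{-945358} - \frac{4076693}{\sqrt{2} \sqrt{605}} = 1296976 \left(- \frac{1}{945358}\right) - \frac{4076693}{\sqrt{2} \cdot 11 \sqrt{5}} = - \frac{648488}{472679} - \frac{4076693}{11 \sqrt{10}} = - \frac{648488}{472679} - 4076693 \frac{\sqrt{10}}{110} = - \frac{648488}{472679} - \frac{4076693 \sqrt{10}}{110}$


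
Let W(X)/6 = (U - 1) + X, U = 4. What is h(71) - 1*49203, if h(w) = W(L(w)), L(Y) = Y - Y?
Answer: -49185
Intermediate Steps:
L(Y) = 0
W(X) = 18 + 6*X (W(X) = 6*((4 - 1) + X) = 6*(3 + X) = 18 + 6*X)
h(w) = 18 (h(w) = 18 + 6*0 = 18 + 0 = 18)
h(71) - 1*49203 = 18 - 1*49203 = 18 - 49203 = -49185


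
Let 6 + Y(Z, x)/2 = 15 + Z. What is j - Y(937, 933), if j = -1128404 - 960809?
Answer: -2091105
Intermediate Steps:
Y(Z, x) = 18 + 2*Z (Y(Z, x) = -12 + 2*(15 + Z) = -12 + (30 + 2*Z) = 18 + 2*Z)
j = -2089213
j - Y(937, 933) = -2089213 - (18 + 2*937) = -2089213 - (18 + 1874) = -2089213 - 1*1892 = -2089213 - 1892 = -2091105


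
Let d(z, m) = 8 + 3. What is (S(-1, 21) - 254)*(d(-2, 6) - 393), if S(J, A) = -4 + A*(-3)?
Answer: 122622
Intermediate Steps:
d(z, m) = 11
S(J, A) = -4 - 3*A
(S(-1, 21) - 254)*(d(-2, 6) - 393) = ((-4 - 3*21) - 254)*(11 - 393) = ((-4 - 63) - 254)*(-382) = (-67 - 254)*(-382) = -321*(-382) = 122622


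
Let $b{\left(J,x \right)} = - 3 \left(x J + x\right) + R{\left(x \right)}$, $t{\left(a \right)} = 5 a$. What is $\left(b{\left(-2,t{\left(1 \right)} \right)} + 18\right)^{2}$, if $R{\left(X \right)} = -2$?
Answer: $961$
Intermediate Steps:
$b{\left(J,x \right)} = -2 - 3 x - 3 J x$ ($b{\left(J,x \right)} = - 3 \left(x J + x\right) - 2 = - 3 \left(J x + x\right) - 2 = - 3 \left(x + J x\right) - 2 = \left(- 3 x - 3 J x\right) - 2 = -2 - 3 x - 3 J x$)
$\left(b{\left(-2,t{\left(1 \right)} \right)} + 18\right)^{2} = \left(\left(-2 - 3 \cdot 5 \cdot 1 - - 6 \cdot 5 \cdot 1\right) + 18\right)^{2} = \left(\left(-2 - 15 - \left(-6\right) 5\right) + 18\right)^{2} = \left(\left(-2 - 15 + 30\right) + 18\right)^{2} = \left(13 + 18\right)^{2} = 31^{2} = 961$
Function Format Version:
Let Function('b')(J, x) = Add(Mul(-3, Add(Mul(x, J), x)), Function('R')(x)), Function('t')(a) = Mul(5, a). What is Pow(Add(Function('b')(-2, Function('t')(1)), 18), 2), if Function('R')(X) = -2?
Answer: 961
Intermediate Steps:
Function('b')(J, x) = Add(-2, Mul(-3, x), Mul(-3, J, x)) (Function('b')(J, x) = Add(Mul(-3, Add(Mul(x, J), x)), -2) = Add(Mul(-3, Add(Mul(J, x), x)), -2) = Add(Mul(-3, Add(x, Mul(J, x))), -2) = Add(Add(Mul(-3, x), Mul(-3, J, x)), -2) = Add(-2, Mul(-3, x), Mul(-3, J, x)))
Pow(Add(Function('b')(-2, Function('t')(1)), 18), 2) = Pow(Add(Add(-2, Mul(-3, Mul(5, 1)), Mul(-3, -2, Mul(5, 1))), 18), 2) = Pow(Add(Add(-2, Mul(-3, 5), Mul(-3, -2, 5)), 18), 2) = Pow(Add(Add(-2, -15, 30), 18), 2) = Pow(Add(13, 18), 2) = Pow(31, 2) = 961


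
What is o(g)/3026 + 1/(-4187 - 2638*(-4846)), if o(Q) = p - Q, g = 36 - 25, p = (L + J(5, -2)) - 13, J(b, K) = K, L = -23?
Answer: -405155131/25020443175 ≈ -0.016193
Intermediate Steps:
p = -38 (p = (-23 - 2) - 13 = -25 - 13 = -38)
g = 11
o(Q) = -38 - Q
o(g)/3026 + 1/(-4187 - 2638*(-4846)) = (-38 - 1*11)/3026 + 1/(-4187 - 2638*(-4846)) = (-38 - 11)*(1/3026) - 1/4846/(-6825) = -49*1/3026 - 1/6825*(-1/4846) = -49/3026 + 1/33073950 = -405155131/25020443175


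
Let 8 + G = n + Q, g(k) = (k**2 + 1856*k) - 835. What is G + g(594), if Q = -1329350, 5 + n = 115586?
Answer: 240688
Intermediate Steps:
n = 115581 (n = -5 + 115586 = 115581)
g(k) = -835 + k**2 + 1856*k
G = -1213777 (G = -8 + (115581 - 1329350) = -8 - 1213769 = -1213777)
G + g(594) = -1213777 + (-835 + 594**2 + 1856*594) = -1213777 + (-835 + 352836 + 1102464) = -1213777 + 1454465 = 240688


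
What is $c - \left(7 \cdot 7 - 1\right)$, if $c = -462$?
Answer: $-510$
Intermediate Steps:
$c - \left(7 \cdot 7 - 1\right) = -462 - \left(7 \cdot 7 - 1\right) = -462 - \left(49 - 1\right) = -462 - 48 = -510$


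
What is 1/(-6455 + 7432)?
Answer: 1/977 ≈ 0.0010235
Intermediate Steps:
1/(-6455 + 7432) = 1/977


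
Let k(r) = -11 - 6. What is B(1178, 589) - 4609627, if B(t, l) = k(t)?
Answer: -4609644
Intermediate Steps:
k(r) = -17
B(t, l) = -17
B(1178, 589) - 4609627 = -17 - 4609627 = -4609644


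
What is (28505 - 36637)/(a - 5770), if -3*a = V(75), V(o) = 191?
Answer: 24396/17501 ≈ 1.3940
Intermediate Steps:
a = -191/3 (a = -1/3*191 = -191/3 ≈ -63.667)
(28505 - 36637)/(a - 5770) = (28505 - 36637)/(-191/3 - 5770) = -8132/(-17501/3) = -8132*(-3/17501) = 24396/17501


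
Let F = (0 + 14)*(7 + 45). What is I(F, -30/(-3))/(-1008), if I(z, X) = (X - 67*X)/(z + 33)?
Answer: 55/63924 ≈ 0.00086040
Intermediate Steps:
F = 728 (F = 14*52 = 728)
I(z, X) = -66*X/(33 + z) (I(z, X) = (-66*X)/(33 + z) = -66*X/(33 + z))
I(F, -30/(-3))/(-1008) = -66*(-30/(-3))/(33 + 728)/(-1008) = -66*(-30*(-⅓))/761*(-1/1008) = -66*10*1/761*(-1/1008) = -660/761*(-1/1008) = 55/63924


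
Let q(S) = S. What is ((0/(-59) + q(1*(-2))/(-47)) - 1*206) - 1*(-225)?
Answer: 895/47 ≈ 19.043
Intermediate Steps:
((0/(-59) + q(1*(-2))/(-47)) - 1*206) - 1*(-225) = ((0/(-59) + (1*(-2))/(-47)) - 1*206) - 1*(-225) = ((0*(-1/59) - 2*(-1/47)) - 206) + 225 = ((0 + 2/47) - 206) + 225 = (2/47 - 206) + 225 = -9680/47 + 225 = 895/47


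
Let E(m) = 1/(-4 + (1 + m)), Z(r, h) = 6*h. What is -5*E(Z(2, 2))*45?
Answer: -25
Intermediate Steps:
E(m) = 1/(-3 + m)
-5*E(Z(2, 2))*45 = -5/(-3 + 6*2)*45 = -5/(-3 + 12)*45 = -5/9*45 = -25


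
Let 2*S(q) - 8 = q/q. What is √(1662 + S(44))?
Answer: √6666/2 ≈ 40.823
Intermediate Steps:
S(q) = 9/2 (S(q) = 4 + (q/q)/2 = 4 + (½)*1 = 4 + ½ = 9/2)
√(1662 + S(44)) = √(1662 + 9/2) = √(3333/2) = √6666/2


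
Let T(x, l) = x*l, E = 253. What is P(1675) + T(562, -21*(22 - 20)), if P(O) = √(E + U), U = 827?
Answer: -23604 + 6*√30 ≈ -23571.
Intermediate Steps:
P(O) = 6*√30 (P(O) = √(253 + 827) = √1080 = 6*√30)
T(x, l) = l*x
P(1675) + T(562, -21*(22 - 20)) = 6*√30 - 21*(22 - 20)*562 = 6*√30 - 21*2*562 = 6*√30 - 42*562 = 6*√30 - 23604 = -23604 + 6*√30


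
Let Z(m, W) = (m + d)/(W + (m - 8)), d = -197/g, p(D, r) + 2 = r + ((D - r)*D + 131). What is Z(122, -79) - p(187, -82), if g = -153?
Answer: -269605387/5355 ≈ -50347.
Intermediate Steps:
p(D, r) = 129 + r + D*(D - r) (p(D, r) = -2 + (r + ((D - r)*D + 131)) = -2 + (r + (D*(D - r) + 131)) = -2 + (r + (131 + D*(D - r))) = -2 + (131 + r + D*(D - r)) = 129 + r + D*(D - r))
d = 197/153 (d = -197/(-153) = -197*(-1/153) = 197/153 ≈ 1.2876)
Z(m, W) = (197/153 + m)/(-8 + W + m) (Z(m, W) = (m + 197/153)/(W + (m - 8)) = (197/153 + m)/(W + (-8 + m)) = (197/153 + m)/(-8 + W + m))
Z(122, -79) - p(187, -82) = (197/153 + 122)/(-8 - 79 + 122) - (129 - 82 + 187**2 - 1*187*(-82)) = (18863/153)/35 - (129 - 82 + 34969 + 15334) = (1/35)*(18863/153) - 1*50350 = 18863/5355 - 50350 = -269605387/5355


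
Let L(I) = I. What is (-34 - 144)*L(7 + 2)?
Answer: -1602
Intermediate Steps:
(-34 - 144)*L(7 + 2) = (-34 - 144)*(7 + 2) = -178*9 = -1602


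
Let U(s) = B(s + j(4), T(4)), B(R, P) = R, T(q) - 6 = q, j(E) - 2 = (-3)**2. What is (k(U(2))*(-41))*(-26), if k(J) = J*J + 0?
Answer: 180154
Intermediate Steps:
j(E) = 11 (j(E) = 2 + (-3)**2 = 2 + 9 = 11)
T(q) = 6 + q
U(s) = 11 + s (U(s) = s + 11 = 11 + s)
k(J) = J**2 (k(J) = J**2 + 0 = J**2)
(k(U(2))*(-41))*(-26) = ((11 + 2)**2*(-41))*(-26) = (13**2*(-41))*(-26) = (169*(-41))*(-26) = -6929*(-26) = 180154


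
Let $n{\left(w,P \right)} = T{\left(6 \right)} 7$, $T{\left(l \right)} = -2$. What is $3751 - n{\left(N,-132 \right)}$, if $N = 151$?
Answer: $3765$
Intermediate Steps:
$n{\left(w,P \right)} = -14$ ($n{\left(w,P \right)} = \left(-2\right) 7 = -14$)
$3751 - n{\left(N,-132 \right)} = 3751 - -14 = 3751 + 14 = 3765$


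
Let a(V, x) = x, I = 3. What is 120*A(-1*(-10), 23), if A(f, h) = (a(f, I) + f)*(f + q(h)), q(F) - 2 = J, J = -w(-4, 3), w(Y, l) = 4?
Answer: 12480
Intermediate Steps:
J = -4 (J = -1*4 = -4)
q(F) = -2 (q(F) = 2 - 4 = -2)
A(f, h) = (-2 + f)*(3 + f) (A(f, h) = (3 + f)*(f - 2) = (3 + f)*(-2 + f) = (-2 + f)*(3 + f))
120*A(-1*(-10), 23) = 120*(-6 - 1*(-10) + (-1*(-10))²) = 120*(-6 + 10 + 10²) = 120*(-6 + 10 + 100) = 120*104 = 12480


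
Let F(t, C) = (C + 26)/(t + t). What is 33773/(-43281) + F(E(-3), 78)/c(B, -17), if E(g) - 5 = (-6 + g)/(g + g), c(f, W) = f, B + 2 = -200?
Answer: -3584197/4371381 ≈ -0.81992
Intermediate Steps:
B = -202 (B = -2 - 200 = -202)
E(g) = 5 + (-6 + g)/(2*g) (E(g) = 5 + (-6 + g)/(g + g) = 5 + (-6 + g)/((2*g)) = 5 + (-6 + g)*(1/(2*g)) = 5 + (-6 + g)/(2*g))
F(t, C) = (26 + C)/(2*t) (F(t, C) = (26 + C)/((2*t)) = (26 + C)*(1/(2*t)) = (26 + C)/(2*t))
33773/(-43281) + F(E(-3), 78)/c(B, -17) = 33773/(-43281) + ((26 + 78)/(2*(11/2 - 3/(-3))))/(-202) = 33773*(-1/43281) + ((½)*104/(11/2 - 3*(-⅓)))*(-1/202) = -33773/43281 + ((½)*104/(11/2 + 1))*(-1/202) = -33773/43281 + ((½)*104/(13/2))*(-1/202) = -33773/43281 + ((½)*(2/13)*104)*(-1/202) = -33773/43281 + 8*(-1/202) = -33773/43281 - 4/101 = -3584197/4371381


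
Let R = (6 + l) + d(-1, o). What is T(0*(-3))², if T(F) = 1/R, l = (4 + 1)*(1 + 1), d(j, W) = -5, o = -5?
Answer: 1/121 ≈ 0.0082645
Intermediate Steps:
l = 10 (l = 5*2 = 10)
R = 11 (R = (6 + 10) - 5 = 16 - 5 = 11)
T(F) = 1/11
T(0*(-3))² = (1/11)² = 1/121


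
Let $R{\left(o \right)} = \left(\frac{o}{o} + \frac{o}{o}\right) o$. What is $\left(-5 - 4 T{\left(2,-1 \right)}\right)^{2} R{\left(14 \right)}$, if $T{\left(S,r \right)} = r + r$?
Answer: $252$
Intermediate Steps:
$T{\left(S,r \right)} = 2 r$
$R{\left(o \right)} = 2 o$ ($R{\left(o \right)} = \left(1 + 1\right) o = 2 o$)
$\left(-5 - 4 T{\left(2,-1 \right)}\right)^{2} R{\left(14 \right)} = \left(-5 - 4 \cdot 2 \left(-1\right)\right)^{2} \cdot 2 \cdot 14 = \left(-5 - -8\right)^{2} \cdot 28 = \left(-5 + 8\right)^{2} \cdot 28 = 3^{2} \cdot 28 = 9 \cdot 28 = 252$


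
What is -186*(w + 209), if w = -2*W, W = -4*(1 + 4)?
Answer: -46314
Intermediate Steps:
W = -20 (W = -4*5 = -20)
w = 40 (w = -2*(-20) = 40)
-186*(w + 209) = -186*(40 + 209) = -186*249 = -46314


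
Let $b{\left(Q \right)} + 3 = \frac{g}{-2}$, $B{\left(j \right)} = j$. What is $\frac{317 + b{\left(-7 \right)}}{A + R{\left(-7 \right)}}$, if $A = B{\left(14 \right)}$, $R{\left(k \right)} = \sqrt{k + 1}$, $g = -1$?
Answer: $\frac{4403}{202} - \frac{629 i \sqrt{6}}{404} \approx 21.797 - 3.8137 i$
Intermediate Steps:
$R{\left(k \right)} = \sqrt{1 + k}$
$A = 14$
$b{\left(Q \right)} = - \frac{5}{2}$ ($b{\left(Q \right)} = -3 - \frac{1}{-2} = -3 - - \frac{1}{2} = -3 + \frac{1}{2} = - \frac{5}{2}$)
$\frac{317 + b{\left(-7 \right)}}{A + R{\left(-7 \right)}} = \frac{317 - \frac{5}{2}}{14 + \sqrt{1 - 7}} = \frac{629}{2 \left(14 + \sqrt{-6}\right)} = \frac{629}{2 \left(14 + i \sqrt{6}\right)}$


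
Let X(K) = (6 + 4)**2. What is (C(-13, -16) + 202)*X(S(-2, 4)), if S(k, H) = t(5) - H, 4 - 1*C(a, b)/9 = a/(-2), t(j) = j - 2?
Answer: 17950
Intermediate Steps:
t(j) = -2 + j
C(a, b) = 36 + 9*a/2 (C(a, b) = 36 - 9*a/(-2) = 36 - 9*a*(-1)/2 = 36 - (-9)*a/2 = 36 + 9*a/2)
S(k, H) = 3 - H (S(k, H) = (-2 + 5) - H = 3 - H)
X(K) = 100 (X(K) = 10**2 = 100)
(C(-13, -16) + 202)*X(S(-2, 4)) = ((36 + (9/2)*(-13)) + 202)*100 = ((36 - 117/2) + 202)*100 = (-45/2 + 202)*100 = (359/2)*100 = 17950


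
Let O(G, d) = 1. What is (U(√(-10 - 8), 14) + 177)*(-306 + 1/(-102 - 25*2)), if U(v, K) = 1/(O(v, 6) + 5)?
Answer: -49443319/912 ≈ -54214.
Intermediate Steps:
U(v, K) = ⅙ (U(v, K) = 1/(1 + 5) = 1/6 = ⅙)
(U(√(-10 - 8), 14) + 177)*(-306 + 1/(-102 - 25*2)) = (⅙ + 177)*(-306 + 1/(-102 - 25*2)) = 1063*(-306 + 1/(-102 - 50))/6 = 1063*(-306 + 1/(-152))/6 = 1063*(-306 - 1/152)/6 = (1063/6)*(-46513/152) = -49443319/912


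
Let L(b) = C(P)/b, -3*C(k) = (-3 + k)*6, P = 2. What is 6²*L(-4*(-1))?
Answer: 18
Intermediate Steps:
C(k) = 6 - 2*k (C(k) = -(-3 + k)*6/3 = -(-18 + 6*k)/3 = 6 - 2*k)
L(b) = 2/b (L(b) = (6 - 2*2)/b = (6 - 4)/b = 2/b)
6²*L(-4*(-1)) = 6²*(2/((-4*(-1)))) = 36*(2/4) = 36*(2*(¼)) = 36*(½) = 18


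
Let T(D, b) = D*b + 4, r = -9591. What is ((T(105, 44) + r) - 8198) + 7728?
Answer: -5437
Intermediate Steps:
T(D, b) = 4 + D*b
((T(105, 44) + r) - 8198) + 7728 = (((4 + 105*44) - 9591) - 8198) + 7728 = (((4 + 4620) - 9591) - 8198) + 7728 = ((4624 - 9591) - 8198) + 7728 = (-4967 - 8198) + 7728 = -13165 + 7728 = -5437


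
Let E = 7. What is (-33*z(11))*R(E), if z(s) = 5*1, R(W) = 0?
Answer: 0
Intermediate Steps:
z(s) = 5
(-33*z(11))*R(E) = -33*5*0 = -165*0 = 0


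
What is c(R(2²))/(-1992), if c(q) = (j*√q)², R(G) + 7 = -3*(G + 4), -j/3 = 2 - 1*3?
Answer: 93/664 ≈ 0.14006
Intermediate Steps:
j = 3 (j = -3*(2 - 1*3) = -3*(2 - 3) = -3*(-1) = 3)
R(G) = -19 - 3*G (R(G) = -7 - 3*(G + 4) = -7 - 3*(4 + G) = -7 + (-12 - 3*G) = -19 - 3*G)
c(q) = 9*q (c(q) = (3*√q)² = 9*q)
c(R(2²))/(-1992) = (9*(-19 - 3*2²))/(-1992) = (9*(-19 - 3*4))*(-1/1992) = (9*(-19 - 12))*(-1/1992) = (9*(-31))*(-1/1992) = -279*(-1/1992) = 93/664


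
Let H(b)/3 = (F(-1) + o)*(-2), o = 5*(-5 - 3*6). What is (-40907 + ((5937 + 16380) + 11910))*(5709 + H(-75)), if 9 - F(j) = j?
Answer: -42344520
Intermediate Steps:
F(j) = 9 - j
o = -115 (o = 5*(-5 - 18) = 5*(-23) = -115)
H(b) = 630 (H(b) = 3*(((9 - 1*(-1)) - 115)*(-2)) = 3*(((9 + 1) - 115)*(-2)) = 3*((10 - 115)*(-2)) = 3*(-105*(-2)) = 3*210 = 630)
(-40907 + ((5937 + 16380) + 11910))*(5709 + H(-75)) = (-40907 + ((5937 + 16380) + 11910))*(5709 + 630) = (-40907 + (22317 + 11910))*6339 = (-40907 + 34227)*6339 = -6680*6339 = -42344520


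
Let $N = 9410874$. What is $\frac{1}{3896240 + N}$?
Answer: $\frac{1}{13307114} \approx 7.5148 \cdot 10^{-8}$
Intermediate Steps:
$\frac{1}{3896240 + N} = \frac{1}{3896240 + 9410874} = \frac{1}{13307114}$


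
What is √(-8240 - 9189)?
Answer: I*√17429 ≈ 132.02*I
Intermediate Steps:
√(-8240 - 9189) = √(-17429) = I*√17429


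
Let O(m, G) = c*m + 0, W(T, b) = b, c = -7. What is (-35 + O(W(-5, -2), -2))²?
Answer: 441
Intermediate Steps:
O(m, G) = -7*m (O(m, G) = -7*m + 0 = -7*m)
(-35 + O(W(-5, -2), -2))² = (-35 - 7*(-2))² = (-35 + 14)² = (-21)² = 441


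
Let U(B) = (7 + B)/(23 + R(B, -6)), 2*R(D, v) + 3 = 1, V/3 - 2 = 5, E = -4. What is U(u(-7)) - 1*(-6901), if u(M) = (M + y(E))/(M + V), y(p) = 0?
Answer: 303657/44 ≈ 6901.3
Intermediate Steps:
V = 21 (V = 6 + 3*5 = 6 + 15 = 21)
R(D, v) = -1 (R(D, v) = -3/2 + (½)*1 = -3/2 + ½ = -1)
u(M) = M/(21 + M) (u(M) = (M + 0)/(M + 21) = M/(21 + M))
U(B) = 7/22 + B/22 (U(B) = (7 + B)/(23 - 1) = (7 + B)/22 = (7 + B)*(1/22) = 7/22 + B/22)
U(u(-7)) - 1*(-6901) = (7/22 + (-7/(21 - 7))/22) - 1*(-6901) = (7/22 + (-7/14)/22) + 6901 = (7/22 + (-7*1/14)/22) + 6901 = (7/22 + (1/22)*(-½)) + 6901 = (7/22 - 1/44) + 6901 = 13/44 + 6901 = 303657/44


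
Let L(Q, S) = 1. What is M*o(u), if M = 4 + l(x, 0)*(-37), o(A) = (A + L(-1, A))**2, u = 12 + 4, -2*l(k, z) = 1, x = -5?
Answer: 13005/2 ≈ 6502.5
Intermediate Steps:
l(k, z) = -1/2 (l(k, z) = -1/2*1 = -1/2)
u = 16
o(A) = (1 + A)**2 (o(A) = (A + 1)**2 = (1 + A)**2)
M = 45/2 (M = 4 - 1/2*(-37) = 4 + 37/2 = 45/2 ≈ 22.500)
M*o(u) = 45*(1 + 16)**2/2 = (45/2)*17**2 = (45/2)*289 = 13005/2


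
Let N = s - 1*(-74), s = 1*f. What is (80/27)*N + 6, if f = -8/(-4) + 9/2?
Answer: 6602/27 ≈ 244.52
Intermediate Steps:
f = 13/2 (f = -8*(-1/4) + 9*(1/2) = 2 + 9/2 = 13/2 ≈ 6.5000)
s = 13/2 (s = 1*(13/2) = 13/2 ≈ 6.5000)
N = 161/2 (N = 13/2 - 1*(-74) = 13/2 + 74 = 161/2 ≈ 80.500)
(80/27)*N + 6 = (80/27)*(161/2) + 6 = 6440/27 + 6 = 6602/27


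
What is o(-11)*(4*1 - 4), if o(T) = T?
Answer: 0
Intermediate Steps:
o(-11)*(4*1 - 4) = -11*(4*1 - 4) = -11*(4 - 4) = -11*0 = 0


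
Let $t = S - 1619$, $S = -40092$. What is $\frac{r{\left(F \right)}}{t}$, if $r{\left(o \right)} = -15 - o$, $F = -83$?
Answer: $- \frac{68}{41711} \approx -0.0016303$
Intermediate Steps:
$t = -41711$ ($t = -40092 - 1619 = -41711$)
$\frac{r{\left(F \right)}}{t} = \frac{-15 - -83}{-41711} = \left(-15 + 83\right) \left(- \frac{1}{41711}\right) = 68 \left(- \frac{1}{41711}\right) = - \frac{68}{41711}$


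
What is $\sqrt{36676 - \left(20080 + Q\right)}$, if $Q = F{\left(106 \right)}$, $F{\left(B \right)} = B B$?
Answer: $4 \sqrt{335} \approx 73.212$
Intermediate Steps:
$F{\left(B \right)} = B^{2}$
$Q = 11236$ ($Q = 106^{2} = 11236$)
$\sqrt{36676 - \left(20080 + Q\right)} = \sqrt{36676 - 31316} = \sqrt{5360} = 4 \sqrt{335}$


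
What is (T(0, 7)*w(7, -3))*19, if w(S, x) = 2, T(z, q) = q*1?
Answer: 266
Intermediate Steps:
T(z, q) = q
(T(0, 7)*w(7, -3))*19 = (7*2)*19 = 14*19 = 266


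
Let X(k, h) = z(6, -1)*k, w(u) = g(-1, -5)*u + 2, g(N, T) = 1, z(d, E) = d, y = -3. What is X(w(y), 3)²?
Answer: 36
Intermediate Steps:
w(u) = 2 + u (w(u) = 1*u + 2 = u + 2 = 2 + u)
X(k, h) = 6*k
X(w(y), 3)² = (6*(2 - 3))² = (6*(-1))² = (-6)² = 36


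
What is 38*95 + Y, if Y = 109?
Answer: 3719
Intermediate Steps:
38*95 + Y = 38*95 + 109 = 3610 + 109 = 3719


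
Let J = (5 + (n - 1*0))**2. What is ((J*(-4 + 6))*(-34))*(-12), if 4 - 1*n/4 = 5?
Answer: 816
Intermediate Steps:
n = -4 (n = 16 - 4*5 = 16 - 20 = -4)
J = 1 (J = (5 + (-4 - 1*0))**2 = (5 + (-4 + 0))**2 = (5 - 4)**2 = 1**2 = 1)
((J*(-4 + 6))*(-34))*(-12) = ((1*(-4 + 6))*(-34))*(-12) = ((1*2)*(-34))*(-12) = (2*(-34))*(-12) = -68*(-12) = 816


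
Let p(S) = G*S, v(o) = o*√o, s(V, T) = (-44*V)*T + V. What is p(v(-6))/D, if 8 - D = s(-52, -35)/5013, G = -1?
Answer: 15039*I*√6/60118 ≈ 0.61276*I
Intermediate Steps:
s(V, T) = V - 44*T*V (s(V, T) = -44*T*V + V = V - 44*T*V)
v(o) = o^(3/2)
p(S) = -S
D = 120236/5013 (D = 8 - (-52*(1 - 44*(-35)))/5013 = 8 - (-52*(1 + 1540))/5013 = 8 - (-52*1541)/5013 = 8 - (-80132)/5013 = 8 - 1*(-80132/5013) = 8 + 80132/5013 = 120236/5013 ≈ 23.985)
p(v(-6))/D = (-(-6)^(3/2))/(120236/5013) = -(-6)*I*√6*(5013/120236) = (6*I*√6)*(5013/120236) = 15039*I*√6/60118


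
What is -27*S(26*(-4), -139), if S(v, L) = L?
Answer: 3753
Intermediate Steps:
-27*S(26*(-4), -139) = -27*(-139) = 3753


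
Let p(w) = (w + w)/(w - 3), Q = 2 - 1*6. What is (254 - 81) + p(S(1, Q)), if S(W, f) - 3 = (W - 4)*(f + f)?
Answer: 701/4 ≈ 175.25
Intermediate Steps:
Q = -4 (Q = 2 - 6 = -4)
S(W, f) = 3 + 2*f*(-4 + W) (S(W, f) = 3 + (W - 4)*(f + f) = 3 + (-4 + W)*(2*f) = 3 + 2*f*(-4 + W))
p(w) = 2*w/(-3 + w) (p(w) = (2*w)/(-3 + w) = 2*w/(-3 + w))
(254 - 81) + p(S(1, Q)) = (254 - 81) + 2*(3 - 8*(-4) + 2*1*(-4))/(-3 + (3 - 8*(-4) + 2*1*(-4))) = 173 + 2*(3 + 32 - 8)/(-3 + (3 + 32 - 8)) = 173 + 2*27/(-3 + 27) = 173 + 2*27/24 = 173 + 2*27*(1/24) = 173 + 9/4 = 701/4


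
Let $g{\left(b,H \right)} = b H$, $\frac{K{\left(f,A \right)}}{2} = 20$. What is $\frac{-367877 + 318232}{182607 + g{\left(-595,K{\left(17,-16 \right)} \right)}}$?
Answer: $- \frac{49645}{158807} \approx -0.31261$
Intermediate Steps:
$K{\left(f,A \right)} = 40$ ($K{\left(f,A \right)} = 2 \cdot 20 = 40$)
$g{\left(b,H \right)} = H b$
$\frac{-367877 + 318232}{182607 + g{\left(-595,K{\left(17,-16 \right)} \right)}} = \frac{-367877 + 318232}{182607 + 40 \left(-595\right)} = - \frac{49645}{182607 - 23800} = - \frac{49645}{158807}$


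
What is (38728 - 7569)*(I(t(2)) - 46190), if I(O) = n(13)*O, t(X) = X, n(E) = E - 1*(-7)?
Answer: -1437987850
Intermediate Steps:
n(E) = 7 + E (n(E) = E + 7 = 7 + E)
I(O) = 20*O (I(O) = (7 + 13)*O = 20*O)
(38728 - 7569)*(I(t(2)) - 46190) = (38728 - 7569)*(20*2 - 46190) = 31159*(40 - 46190) = 31159*(-46150) = -1437987850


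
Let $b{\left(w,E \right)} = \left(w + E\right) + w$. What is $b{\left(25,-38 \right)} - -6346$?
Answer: $6358$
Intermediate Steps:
$b{\left(w,E \right)} = E + 2 w$ ($b{\left(w,E \right)} = \left(E + w\right) + w = E + 2 w$)
$b{\left(25,-38 \right)} - -6346 = \left(-38 + 2 \cdot 25\right) - -6346 = \left(-38 + 50\right) + 6346 = 12 + 6346 = 6358$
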